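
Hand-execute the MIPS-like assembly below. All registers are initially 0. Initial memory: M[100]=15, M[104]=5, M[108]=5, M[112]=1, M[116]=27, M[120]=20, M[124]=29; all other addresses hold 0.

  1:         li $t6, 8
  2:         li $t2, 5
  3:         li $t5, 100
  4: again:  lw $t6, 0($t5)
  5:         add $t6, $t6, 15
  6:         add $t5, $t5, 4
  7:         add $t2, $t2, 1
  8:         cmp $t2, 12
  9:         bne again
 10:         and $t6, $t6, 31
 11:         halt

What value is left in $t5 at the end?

128

li $t6, 8 → $t6=8
li $t2, 5 → $t2=5
li $t5, 100 → $t5=100
lw $t6, 0($t5) → $t6=M[100]=15
add $t6, $t6, 15 → $t6=15+15=30
add $t5, $t5, 4 → $t5=100+4=104
add $t2, $t2, 1 → $t2=5+1=6
cmp $t2, 12  (cmp 6,12)
bne again: taken
lw $t6, 0($t5) → $t6=M[104]=5
add $t6, $t6, 15 → $t6=5+15=20
add $t5, $t5, 4 → $t5=104+4=108
add $t2, $t2, 1 → $t2=6+1=7
cmp $t2, 12  (cmp 7,12)
bne again: taken
lw $t6, 0($t5) → $t6=M[108]=5
add $t6, $t6, 15 → $t6=5+15=20
add $t5, $t5, 4 → $t5=108+4=112
add $t2, $t2, 1 → $t2=7+1=8
cmp $t2, 12  (cmp 8,12)
bne again: taken
lw $t6, 0($t5) → $t6=M[112]=1
add $t6, $t6, 15 → $t6=1+15=16
add $t5, $t5, 4 → $t5=112+4=116
add $t2, $t2, 1 → $t2=8+1=9
cmp $t2, 12  (cmp 9,12)
bne again: taken
lw $t6, 0($t5) → $t6=M[116]=27
add $t6, $t6, 15 → $t6=27+15=42
add $t5, $t5, 4 → $t5=116+4=120
add $t2, $t2, 1 → $t2=9+1=10
cmp $t2, 12  (cmp 10,12)
bne again: taken
lw $t6, 0($t5) → $t6=M[120]=20
add $t6, $t6, 15 → $t6=20+15=35
add $t5, $t5, 4 → $t5=120+4=124
add $t2, $t2, 1 → $t2=10+1=11
cmp $t2, 12  (cmp 11,12)
bne again: taken
lw $t6, 0($t5) → $t6=M[124]=29
add $t6, $t6, 15 → $t6=29+15=44
add $t5, $t5, 4 → $t5=124+4=128
add $t2, $t2, 1 → $t2=11+1=12
cmp $t2, 12  (cmp 12,12)
bne again: not taken
and $t6, $t6, 31 → $t6=44&31=12
halt.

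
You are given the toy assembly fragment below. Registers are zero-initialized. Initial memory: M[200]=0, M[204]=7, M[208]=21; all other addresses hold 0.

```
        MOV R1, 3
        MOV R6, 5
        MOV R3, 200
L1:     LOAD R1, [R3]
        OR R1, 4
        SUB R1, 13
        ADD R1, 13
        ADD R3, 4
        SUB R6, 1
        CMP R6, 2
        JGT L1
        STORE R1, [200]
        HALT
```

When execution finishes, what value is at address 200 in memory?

after MOV R1, 3: R1=3
after MOV R6, 5: R6=5
after MOV R3, 200: R3=200
after LOAD R1, [R3]: R1=M[200]=0
after OR R1, 4: R1=0|4=4
after SUB R1, 13: R1=4-13=-9
after ADD R1, 13: R1=(-9)+13=4
after ADD R3, 4: R3=200+4=204
after SUB R6, 1: R6=5-1=4
CMP R6, 2  (cmp 4,2)
JGT L1: taken
after LOAD R1, [R3]: R1=M[204]=7
after OR R1, 4: R1=7|4=7
after SUB R1, 13: R1=7-13=-6
after ADD R1, 13: R1=(-6)+13=7
after ADD R3, 4: R3=204+4=208
after SUB R6, 1: R6=4-1=3
CMP R6, 2  (cmp 3,2)
JGT L1: taken
after LOAD R1, [R3]: R1=M[208]=21
after OR R1, 4: R1=21|4=21
after SUB R1, 13: R1=21-13=8
after ADD R1, 13: R1=8+13=21
after ADD R3, 4: R3=208+4=212
after SUB R6, 1: R6=3-1=2
CMP R6, 2  (cmp 2,2)
JGT L1: not taken
STORE R1, [200] → M[200]=21
halt.

21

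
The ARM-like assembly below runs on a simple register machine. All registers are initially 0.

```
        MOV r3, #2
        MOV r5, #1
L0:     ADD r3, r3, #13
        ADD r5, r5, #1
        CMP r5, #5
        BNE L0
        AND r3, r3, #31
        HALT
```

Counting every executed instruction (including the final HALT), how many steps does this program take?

r3=2
r5=1
r3=2+13=15
r5=1+1=2
CMP r5, #5  (cmp 2,5)
BNE L0: taken
r3=15+13=28
r5=2+1=3
CMP r5, #5  (cmp 3,5)
BNE L0: taken
r3=28+13=41
r5=3+1=4
CMP r5, #5  (cmp 4,5)
BNE L0: taken
r3=41+13=54
r5=4+1=5
CMP r5, #5  (cmp 5,5)
BNE L0: not taken
r3=54&31=22
halt.
Total executed instructions: 20.

20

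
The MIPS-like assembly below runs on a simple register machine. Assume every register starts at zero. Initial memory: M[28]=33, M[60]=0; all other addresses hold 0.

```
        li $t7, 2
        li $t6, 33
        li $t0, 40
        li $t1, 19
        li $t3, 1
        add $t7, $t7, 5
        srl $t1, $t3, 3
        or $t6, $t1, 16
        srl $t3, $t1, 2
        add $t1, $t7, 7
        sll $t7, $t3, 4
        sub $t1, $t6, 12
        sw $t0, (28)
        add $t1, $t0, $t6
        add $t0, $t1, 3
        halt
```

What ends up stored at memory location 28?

$t7=2
$t6=33
$t0=40
$t1=19
$t3=1
$t7=2+5=7
$t1=1>>3=0
$t6=0|16=16
$t3=0>>2=0
$t1=7+7=14
$t7=0<<4=0
$t1=16-12=4
sw $t0, (28) → M[28]=40
$t1=40+16=56
$t0=56+3=59
halt.

40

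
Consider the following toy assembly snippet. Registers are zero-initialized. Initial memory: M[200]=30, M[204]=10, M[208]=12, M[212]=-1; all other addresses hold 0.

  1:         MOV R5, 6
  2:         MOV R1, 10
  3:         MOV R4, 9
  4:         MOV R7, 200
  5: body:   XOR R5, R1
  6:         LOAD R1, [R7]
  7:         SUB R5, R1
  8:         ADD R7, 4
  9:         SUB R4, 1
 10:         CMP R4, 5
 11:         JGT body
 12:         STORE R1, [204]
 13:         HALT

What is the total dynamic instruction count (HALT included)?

after MOV R5, 6: R5=6
after MOV R1, 10: R1=10
after MOV R4, 9: R4=9
after MOV R7, 200: R7=200
after XOR R5, R1: R5=6^10=12
after LOAD R1, [R7]: R1=M[200]=30
after SUB R5, R1: R5=12-30=-18
after ADD R7, 4: R7=200+4=204
after SUB R4, 1: R4=9-1=8
CMP R4, 5  (cmp 8,5)
JGT body: taken
after XOR R5, R1: R5=(-18)^30=-16
after LOAD R1, [R7]: R1=M[204]=10
after SUB R5, R1: R5=(-16)-10=-26
after ADD R7, 4: R7=204+4=208
after SUB R4, 1: R4=8-1=7
CMP R4, 5  (cmp 7,5)
JGT body: taken
after XOR R5, R1: R5=(-26)^10=-20
after LOAD R1, [R7]: R1=M[208]=12
after SUB R5, R1: R5=(-20)-12=-32
after ADD R7, 4: R7=208+4=212
after SUB R4, 1: R4=7-1=6
CMP R4, 5  (cmp 6,5)
JGT body: taken
after XOR R5, R1: R5=(-32)^12=-20
after LOAD R1, [R7]: R1=M[212]=-1
after SUB R5, R1: R5=(-20)-(-1)=-19
after ADD R7, 4: R7=212+4=216
after SUB R4, 1: R4=6-1=5
CMP R4, 5  (cmp 5,5)
JGT body: not taken
STORE R1, [204] → M[204]=-1
halt.
Total executed instructions: 34.

34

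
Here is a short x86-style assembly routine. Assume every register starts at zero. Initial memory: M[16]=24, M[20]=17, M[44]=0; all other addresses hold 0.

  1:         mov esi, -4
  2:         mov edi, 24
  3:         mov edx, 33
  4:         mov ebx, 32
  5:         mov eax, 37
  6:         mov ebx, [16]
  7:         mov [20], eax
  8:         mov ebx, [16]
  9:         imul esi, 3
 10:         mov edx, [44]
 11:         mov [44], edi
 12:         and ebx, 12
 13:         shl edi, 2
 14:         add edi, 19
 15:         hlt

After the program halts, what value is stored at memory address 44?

esi=-4
edi=24
edx=33
ebx=32
eax=37
ebx=M[16]=24
mov [20], eax → M[20]=37
ebx=M[16]=24
esi=(-4)*3=-12
edx=M[44]=0
mov [44], edi → M[44]=24
ebx=24&12=8
edi=24<<2=96
edi=96+19=115
halt.

24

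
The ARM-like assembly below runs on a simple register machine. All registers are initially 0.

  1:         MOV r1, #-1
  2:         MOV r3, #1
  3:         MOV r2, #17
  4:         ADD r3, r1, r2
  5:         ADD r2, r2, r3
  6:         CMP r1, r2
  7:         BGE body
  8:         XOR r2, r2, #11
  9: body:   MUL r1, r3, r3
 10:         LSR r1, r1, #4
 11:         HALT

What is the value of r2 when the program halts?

42

r1=-1
r3=1
r2=17
r3=(-1)+17=16
r2=17+16=33
CMP r1, r2  (cmp -1,33)
BGE body: not taken
r2=33^11=42
r1=16*16=256
r1=256>>4=16
halt.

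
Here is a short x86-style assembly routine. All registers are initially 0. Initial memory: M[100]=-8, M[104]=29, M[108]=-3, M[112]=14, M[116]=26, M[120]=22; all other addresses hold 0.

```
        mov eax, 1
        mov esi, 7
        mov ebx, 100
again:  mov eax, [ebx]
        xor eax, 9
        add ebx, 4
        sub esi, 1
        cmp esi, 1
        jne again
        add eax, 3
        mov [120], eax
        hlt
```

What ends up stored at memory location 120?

34

mov eax, 1 → eax=1
mov esi, 7 → esi=7
mov ebx, 100 → ebx=100
mov eax, [ebx] → eax=M[100]=-8
xor eax, 9 → eax=(-8)^9=-15
add ebx, 4 → ebx=100+4=104
sub esi, 1 → esi=7-1=6
cmp esi, 1  (cmp 6,1)
jne again: taken
mov eax, [ebx] → eax=M[104]=29
xor eax, 9 → eax=29^9=20
add ebx, 4 → ebx=104+4=108
sub esi, 1 → esi=6-1=5
cmp esi, 1  (cmp 5,1)
jne again: taken
mov eax, [ebx] → eax=M[108]=-3
xor eax, 9 → eax=(-3)^9=-12
add ebx, 4 → ebx=108+4=112
sub esi, 1 → esi=5-1=4
cmp esi, 1  (cmp 4,1)
jne again: taken
mov eax, [ebx] → eax=M[112]=14
xor eax, 9 → eax=14^9=7
add ebx, 4 → ebx=112+4=116
sub esi, 1 → esi=4-1=3
cmp esi, 1  (cmp 3,1)
jne again: taken
mov eax, [ebx] → eax=M[116]=26
xor eax, 9 → eax=26^9=19
add ebx, 4 → ebx=116+4=120
sub esi, 1 → esi=3-1=2
cmp esi, 1  (cmp 2,1)
jne again: taken
mov eax, [ebx] → eax=M[120]=22
xor eax, 9 → eax=22^9=31
add ebx, 4 → ebx=120+4=124
sub esi, 1 → esi=2-1=1
cmp esi, 1  (cmp 1,1)
jne again: not taken
add eax, 3 → eax=31+3=34
mov [120], eax → M[120]=34
halt.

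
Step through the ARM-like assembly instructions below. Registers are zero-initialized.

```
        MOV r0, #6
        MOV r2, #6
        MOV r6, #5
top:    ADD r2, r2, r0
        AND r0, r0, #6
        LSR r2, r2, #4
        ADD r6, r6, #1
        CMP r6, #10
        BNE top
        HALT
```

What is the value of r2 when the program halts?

0

MOV r0, #6 → r0=6
MOV r2, #6 → r2=6
MOV r6, #5 → r6=5
ADD r2, r2, r0 → r2=6+6=12
AND r0, r0, #6 → r0=6&6=6
LSR r2, r2, #4 → r2=12>>4=0
ADD r6, r6, #1 → r6=5+1=6
CMP r6, #10  (cmp 6,10)
BNE top: taken
ADD r2, r2, r0 → r2=0+6=6
AND r0, r0, #6 → r0=6&6=6
LSR r2, r2, #4 → r2=6>>4=0
ADD r6, r6, #1 → r6=6+1=7
CMP r6, #10  (cmp 7,10)
BNE top: taken
ADD r2, r2, r0 → r2=0+6=6
AND r0, r0, #6 → r0=6&6=6
LSR r2, r2, #4 → r2=6>>4=0
ADD r6, r6, #1 → r6=7+1=8
CMP r6, #10  (cmp 8,10)
BNE top: taken
ADD r2, r2, r0 → r2=0+6=6
AND r0, r0, #6 → r0=6&6=6
LSR r2, r2, #4 → r2=6>>4=0
ADD r6, r6, #1 → r6=8+1=9
CMP r6, #10  (cmp 9,10)
BNE top: taken
ADD r2, r2, r0 → r2=0+6=6
AND r0, r0, #6 → r0=6&6=6
LSR r2, r2, #4 → r2=6>>4=0
ADD r6, r6, #1 → r6=9+1=10
CMP r6, #10  (cmp 10,10)
BNE top: not taken
halt.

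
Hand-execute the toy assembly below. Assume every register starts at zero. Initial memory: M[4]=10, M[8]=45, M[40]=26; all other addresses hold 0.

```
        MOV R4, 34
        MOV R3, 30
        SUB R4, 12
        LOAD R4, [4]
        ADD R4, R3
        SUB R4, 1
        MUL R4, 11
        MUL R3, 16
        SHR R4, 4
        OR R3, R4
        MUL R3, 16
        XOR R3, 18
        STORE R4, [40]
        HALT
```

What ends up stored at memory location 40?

26

MOV R4, 34 → R4=34
MOV R3, 30 → R3=30
SUB R4, 12 → R4=34-12=22
LOAD R4, [4] → R4=M[4]=10
ADD R4, R3 → R4=10+30=40
SUB R4, 1 → R4=40-1=39
MUL R4, 11 → R4=39*11=429
MUL R3, 16 → R3=30*16=480
SHR R4, 4 → R4=429>>4=26
OR R3, R4 → R3=480|26=506
MUL R3, 16 → R3=506*16=8096
XOR R3, 18 → R3=8096^18=8114
STORE R4, [40] → M[40]=26
halt.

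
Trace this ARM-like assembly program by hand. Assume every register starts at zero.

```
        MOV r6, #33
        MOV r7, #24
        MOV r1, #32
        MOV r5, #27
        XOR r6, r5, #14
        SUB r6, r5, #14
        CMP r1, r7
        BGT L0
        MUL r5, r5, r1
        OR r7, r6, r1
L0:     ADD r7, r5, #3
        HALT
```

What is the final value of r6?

after MOV r6, #33: r6=33
after MOV r7, #24: r7=24
after MOV r1, #32: r1=32
after MOV r5, #27: r5=27
after XOR r6, r5, #14: r6=27^14=21
after SUB r6, r5, #14: r6=27-14=13
CMP r1, r7  (cmp 32,24)
BGT L0: taken
after ADD r7, r5, #3: r7=27+3=30
halt.

13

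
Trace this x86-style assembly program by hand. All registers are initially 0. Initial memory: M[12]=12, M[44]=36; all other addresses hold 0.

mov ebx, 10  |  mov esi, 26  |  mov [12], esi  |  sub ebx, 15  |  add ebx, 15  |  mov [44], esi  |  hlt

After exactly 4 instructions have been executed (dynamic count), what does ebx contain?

ebx=10
esi=26
mov [12], esi → M[12]=26
ebx=10-15=-5
After step 4: ebx = -5.

-5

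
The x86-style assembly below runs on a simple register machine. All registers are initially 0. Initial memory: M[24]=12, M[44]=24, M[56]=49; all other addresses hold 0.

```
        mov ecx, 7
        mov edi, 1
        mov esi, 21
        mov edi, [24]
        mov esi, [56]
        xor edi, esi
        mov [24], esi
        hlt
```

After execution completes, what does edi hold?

61

ecx=7
edi=1
esi=21
edi=M[24]=12
esi=M[56]=49
edi=12^49=61
mov [24], esi → M[24]=49
halt.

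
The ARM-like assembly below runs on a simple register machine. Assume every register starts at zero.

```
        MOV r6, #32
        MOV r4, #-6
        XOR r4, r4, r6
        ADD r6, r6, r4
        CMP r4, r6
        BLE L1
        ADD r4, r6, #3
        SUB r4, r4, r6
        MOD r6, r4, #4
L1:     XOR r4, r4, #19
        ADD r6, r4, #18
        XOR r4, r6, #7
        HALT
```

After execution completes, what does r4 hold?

MOV r6, #32 → r6=32
MOV r4, #-6 → r4=-6
XOR r4, r4, r6 → r4=(-6)^32=-38
ADD r6, r6, r4 → r6=32+(-38)=-6
CMP r4, r6  (cmp -38,-6)
BLE L1: taken
XOR r4, r4, #19 → r4=(-38)^19=-55
ADD r6, r4, #18 → r6=(-55)+18=-37
XOR r4, r6, #7 → r4=(-37)^7=-36
halt.

-36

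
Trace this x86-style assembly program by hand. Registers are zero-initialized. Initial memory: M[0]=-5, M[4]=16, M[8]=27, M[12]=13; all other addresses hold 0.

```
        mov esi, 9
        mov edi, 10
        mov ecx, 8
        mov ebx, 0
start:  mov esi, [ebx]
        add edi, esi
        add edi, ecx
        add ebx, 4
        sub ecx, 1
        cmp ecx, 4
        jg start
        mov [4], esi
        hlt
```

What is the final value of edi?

87

after mov esi, 9: esi=9
after mov edi, 10: edi=10
after mov ecx, 8: ecx=8
after mov ebx, 0: ebx=0
after mov esi, [ebx]: esi=M[0]=-5
after add edi, esi: edi=10+(-5)=5
after add edi, ecx: edi=5+8=13
after add ebx, 4: ebx=0+4=4
after sub ecx, 1: ecx=8-1=7
cmp ecx, 4  (cmp 7,4)
jg start: taken
after mov esi, [ebx]: esi=M[4]=16
after add edi, esi: edi=13+16=29
after add edi, ecx: edi=29+7=36
after add ebx, 4: ebx=4+4=8
after sub ecx, 1: ecx=7-1=6
cmp ecx, 4  (cmp 6,4)
jg start: taken
after mov esi, [ebx]: esi=M[8]=27
after add edi, esi: edi=36+27=63
after add edi, ecx: edi=63+6=69
after add ebx, 4: ebx=8+4=12
after sub ecx, 1: ecx=6-1=5
cmp ecx, 4  (cmp 5,4)
jg start: taken
after mov esi, [ebx]: esi=M[12]=13
after add edi, esi: edi=69+13=82
after add edi, ecx: edi=82+5=87
after add ebx, 4: ebx=12+4=16
after sub ecx, 1: ecx=5-1=4
cmp ecx, 4  (cmp 4,4)
jg start: not taken
mov [4], esi → M[4]=13
halt.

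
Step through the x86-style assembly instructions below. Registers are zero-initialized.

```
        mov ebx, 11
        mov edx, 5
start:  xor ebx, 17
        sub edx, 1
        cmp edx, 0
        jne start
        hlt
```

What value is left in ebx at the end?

26

ebx=11
edx=5
ebx=11^17=26
edx=5-1=4
cmp edx, 0  (cmp 4,0)
jne start: taken
ebx=26^17=11
edx=4-1=3
cmp edx, 0  (cmp 3,0)
jne start: taken
ebx=11^17=26
edx=3-1=2
cmp edx, 0  (cmp 2,0)
jne start: taken
ebx=26^17=11
edx=2-1=1
cmp edx, 0  (cmp 1,0)
jne start: taken
ebx=11^17=26
edx=1-1=0
cmp edx, 0  (cmp 0,0)
jne start: not taken
halt.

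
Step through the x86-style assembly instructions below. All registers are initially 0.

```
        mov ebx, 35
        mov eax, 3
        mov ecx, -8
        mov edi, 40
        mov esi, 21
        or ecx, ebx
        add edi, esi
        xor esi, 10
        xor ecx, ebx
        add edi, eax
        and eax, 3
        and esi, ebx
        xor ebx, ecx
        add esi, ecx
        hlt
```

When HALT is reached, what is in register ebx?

ebx=35
eax=3
ecx=-8
edi=40
esi=21
ecx=(-8)|35=-5
edi=40+21=61
esi=21^10=31
ecx=(-5)^35=-40
edi=61+3=64
eax=3&3=3
esi=31&35=3
ebx=35^(-40)=-5
esi=3+(-40)=-37
halt.

-5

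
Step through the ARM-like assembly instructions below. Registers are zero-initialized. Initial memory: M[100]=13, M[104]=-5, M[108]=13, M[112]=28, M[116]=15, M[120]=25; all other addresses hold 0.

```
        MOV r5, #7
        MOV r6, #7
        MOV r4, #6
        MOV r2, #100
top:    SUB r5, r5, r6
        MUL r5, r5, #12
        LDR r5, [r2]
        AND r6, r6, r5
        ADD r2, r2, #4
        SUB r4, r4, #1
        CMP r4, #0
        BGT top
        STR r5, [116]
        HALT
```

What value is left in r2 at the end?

r5=7
r6=7
r4=6
r2=100
r5=7-7=0
r5=0*12=0
r5=M[100]=13
r6=7&13=5
r2=100+4=104
r4=6-1=5
CMP r4, #0  (cmp 5,0)
BGT top: taken
r5=13-5=8
r5=8*12=96
r5=M[104]=-5
r6=5&(-5)=1
r2=104+4=108
r4=5-1=4
CMP r4, #0  (cmp 4,0)
BGT top: taken
r5=(-5)-1=-6
r5=(-6)*12=-72
r5=M[108]=13
r6=1&13=1
r2=108+4=112
r4=4-1=3
CMP r4, #0  (cmp 3,0)
BGT top: taken
r5=13-1=12
r5=12*12=144
r5=M[112]=28
r6=1&28=0
r2=112+4=116
r4=3-1=2
CMP r4, #0  (cmp 2,0)
BGT top: taken
r5=28-0=28
r5=28*12=336
r5=M[116]=15
r6=0&15=0
r2=116+4=120
r4=2-1=1
CMP r4, #0  (cmp 1,0)
BGT top: taken
r5=15-0=15
r5=15*12=180
r5=M[120]=25
r6=0&25=0
r2=120+4=124
r4=1-1=0
CMP r4, #0  (cmp 0,0)
BGT top: not taken
STR r5, [116] → M[116]=25
halt.

124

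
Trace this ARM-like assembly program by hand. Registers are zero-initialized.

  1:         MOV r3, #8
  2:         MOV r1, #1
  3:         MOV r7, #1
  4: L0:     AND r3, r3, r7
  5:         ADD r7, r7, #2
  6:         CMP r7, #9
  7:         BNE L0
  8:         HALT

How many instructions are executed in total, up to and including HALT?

20

r3=8
r1=1
r7=1
r3=8&1=0
r7=1+2=3
CMP r7, #9  (cmp 3,9)
BNE L0: taken
r3=0&3=0
r7=3+2=5
CMP r7, #9  (cmp 5,9)
BNE L0: taken
r3=0&5=0
r7=5+2=7
CMP r7, #9  (cmp 7,9)
BNE L0: taken
r3=0&7=0
r7=7+2=9
CMP r7, #9  (cmp 9,9)
BNE L0: not taken
halt.
Total executed instructions: 20.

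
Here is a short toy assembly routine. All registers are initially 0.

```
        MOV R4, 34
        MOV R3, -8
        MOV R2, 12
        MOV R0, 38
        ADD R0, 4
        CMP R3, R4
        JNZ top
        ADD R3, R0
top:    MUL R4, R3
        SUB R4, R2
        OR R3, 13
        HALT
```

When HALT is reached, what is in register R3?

-3

R4=34
R3=-8
R2=12
R0=38
R0=38+4=42
CMP R3, R4  (cmp -8,34)
JNZ top: taken
R4=34*(-8)=-272
R4=(-272)-12=-284
R3=(-8)|13=-3
halt.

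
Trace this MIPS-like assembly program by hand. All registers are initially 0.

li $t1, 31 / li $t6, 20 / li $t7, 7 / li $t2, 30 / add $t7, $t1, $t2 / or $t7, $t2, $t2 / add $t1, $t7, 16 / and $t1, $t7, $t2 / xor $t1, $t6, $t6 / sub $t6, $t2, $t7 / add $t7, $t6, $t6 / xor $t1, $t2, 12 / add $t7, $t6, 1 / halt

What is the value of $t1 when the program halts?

after li $t1, 31: $t1=31
after li $t6, 20: $t6=20
after li $t7, 7: $t7=7
after li $t2, 30: $t2=30
after add $t7, $t1, $t2: $t7=31+30=61
after or $t7, $t2, $t2: $t7=30|30=30
after add $t1, $t7, 16: $t1=30+16=46
after and $t1, $t7, $t2: $t1=30&30=30
after xor $t1, $t6, $t6: $t1=20^20=0
after sub $t6, $t2, $t7: $t6=30-30=0
after add $t7, $t6, $t6: $t7=0+0=0
after xor $t1, $t2, 12: $t1=30^12=18
after add $t7, $t6, 1: $t7=0+1=1
halt.

18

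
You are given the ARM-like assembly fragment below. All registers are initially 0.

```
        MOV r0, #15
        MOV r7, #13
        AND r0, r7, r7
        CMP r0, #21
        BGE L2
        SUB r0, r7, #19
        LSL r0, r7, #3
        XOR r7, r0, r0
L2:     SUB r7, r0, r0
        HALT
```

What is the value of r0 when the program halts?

104

MOV r0, #15 → r0=15
MOV r7, #13 → r7=13
AND r0, r7, r7 → r0=13&13=13
CMP r0, #21  (cmp 13,21)
BGE L2: not taken
SUB r0, r7, #19 → r0=13-19=-6
LSL r0, r7, #3 → r0=13<<3=104
XOR r7, r0, r0 → r7=104^104=0
SUB r7, r0, r0 → r7=104-104=0
halt.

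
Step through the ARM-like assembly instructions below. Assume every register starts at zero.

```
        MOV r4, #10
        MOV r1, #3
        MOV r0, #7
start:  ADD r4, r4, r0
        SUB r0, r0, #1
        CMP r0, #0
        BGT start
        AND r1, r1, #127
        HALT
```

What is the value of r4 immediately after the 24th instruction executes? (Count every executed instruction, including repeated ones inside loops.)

37

r4=10
r1=3
r0=7
r4=10+7=17
r0=7-1=6
CMP r0, #0  (cmp 6,0)
BGT start: taken
r4=17+6=23
r0=6-1=5
CMP r0, #0  (cmp 5,0)
BGT start: taken
r4=23+5=28
r0=5-1=4
CMP r0, #0  (cmp 4,0)
BGT start: taken
r4=28+4=32
r0=4-1=3
CMP r0, #0  (cmp 3,0)
BGT start: taken
r4=32+3=35
r0=3-1=2
CMP r0, #0  (cmp 2,0)
BGT start: taken
r4=35+2=37
After step 24: r4 = 37.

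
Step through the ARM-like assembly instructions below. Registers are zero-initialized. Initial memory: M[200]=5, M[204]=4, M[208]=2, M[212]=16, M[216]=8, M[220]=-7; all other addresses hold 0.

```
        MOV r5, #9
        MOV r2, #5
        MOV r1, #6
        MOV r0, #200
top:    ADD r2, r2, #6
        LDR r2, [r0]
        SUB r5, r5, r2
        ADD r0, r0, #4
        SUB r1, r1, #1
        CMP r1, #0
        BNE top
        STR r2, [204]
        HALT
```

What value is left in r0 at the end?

224

MOV r5, #9 → r5=9
MOV r2, #5 → r2=5
MOV r1, #6 → r1=6
MOV r0, #200 → r0=200
ADD r2, r2, #6 → r2=5+6=11
LDR r2, [r0] → r2=M[200]=5
SUB r5, r5, r2 → r5=9-5=4
ADD r0, r0, #4 → r0=200+4=204
SUB r1, r1, #1 → r1=6-1=5
CMP r1, #0  (cmp 5,0)
BNE top: taken
ADD r2, r2, #6 → r2=5+6=11
LDR r2, [r0] → r2=M[204]=4
SUB r5, r5, r2 → r5=4-4=0
ADD r0, r0, #4 → r0=204+4=208
SUB r1, r1, #1 → r1=5-1=4
CMP r1, #0  (cmp 4,0)
BNE top: taken
ADD r2, r2, #6 → r2=4+6=10
LDR r2, [r0] → r2=M[208]=2
SUB r5, r5, r2 → r5=0-2=-2
ADD r0, r0, #4 → r0=208+4=212
SUB r1, r1, #1 → r1=4-1=3
CMP r1, #0  (cmp 3,0)
BNE top: taken
ADD r2, r2, #6 → r2=2+6=8
LDR r2, [r0] → r2=M[212]=16
SUB r5, r5, r2 → r5=(-2)-16=-18
ADD r0, r0, #4 → r0=212+4=216
SUB r1, r1, #1 → r1=3-1=2
CMP r1, #0  (cmp 2,0)
BNE top: taken
ADD r2, r2, #6 → r2=16+6=22
LDR r2, [r0] → r2=M[216]=8
SUB r5, r5, r2 → r5=(-18)-8=-26
ADD r0, r0, #4 → r0=216+4=220
SUB r1, r1, #1 → r1=2-1=1
CMP r1, #0  (cmp 1,0)
BNE top: taken
ADD r2, r2, #6 → r2=8+6=14
LDR r2, [r0] → r2=M[220]=-7
SUB r5, r5, r2 → r5=(-26)-(-7)=-19
ADD r0, r0, #4 → r0=220+4=224
SUB r1, r1, #1 → r1=1-1=0
CMP r1, #0  (cmp 0,0)
BNE top: not taken
STR r2, [204] → M[204]=-7
halt.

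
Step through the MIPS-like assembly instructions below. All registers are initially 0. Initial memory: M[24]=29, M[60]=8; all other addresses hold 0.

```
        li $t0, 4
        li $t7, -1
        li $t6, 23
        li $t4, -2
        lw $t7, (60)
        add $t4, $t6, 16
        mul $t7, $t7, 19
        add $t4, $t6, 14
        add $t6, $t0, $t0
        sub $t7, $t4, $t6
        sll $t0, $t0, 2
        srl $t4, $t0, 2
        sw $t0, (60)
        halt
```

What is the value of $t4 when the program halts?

li $t0, 4 → $t0=4
li $t7, -1 → $t7=-1
li $t6, 23 → $t6=23
li $t4, -2 → $t4=-2
lw $t7, (60) → $t7=M[60]=8
add $t4, $t6, 16 → $t4=23+16=39
mul $t7, $t7, 19 → $t7=8*19=152
add $t4, $t6, 14 → $t4=23+14=37
add $t6, $t0, $t0 → $t6=4+4=8
sub $t7, $t4, $t6 → $t7=37-8=29
sll $t0, $t0, 2 → $t0=4<<2=16
srl $t4, $t0, 2 → $t4=16>>2=4
sw $t0, (60) → M[60]=16
halt.

4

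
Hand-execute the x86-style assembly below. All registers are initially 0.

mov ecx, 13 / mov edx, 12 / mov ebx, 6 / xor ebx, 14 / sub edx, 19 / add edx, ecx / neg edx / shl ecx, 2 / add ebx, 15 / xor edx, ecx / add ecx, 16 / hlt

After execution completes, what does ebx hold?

23

after mov ecx, 13: ecx=13
after mov edx, 12: edx=12
after mov ebx, 6: ebx=6
after xor ebx, 14: ebx=6^14=8
after sub edx, 19: edx=12-19=-7
after add edx, ecx: edx=(-7)+13=6
after neg edx: edx=-(6)=-6
after shl ecx, 2: ecx=13<<2=52
after add ebx, 15: ebx=8+15=23
after xor edx, ecx: edx=(-6)^52=-50
after add ecx, 16: ecx=52+16=68
halt.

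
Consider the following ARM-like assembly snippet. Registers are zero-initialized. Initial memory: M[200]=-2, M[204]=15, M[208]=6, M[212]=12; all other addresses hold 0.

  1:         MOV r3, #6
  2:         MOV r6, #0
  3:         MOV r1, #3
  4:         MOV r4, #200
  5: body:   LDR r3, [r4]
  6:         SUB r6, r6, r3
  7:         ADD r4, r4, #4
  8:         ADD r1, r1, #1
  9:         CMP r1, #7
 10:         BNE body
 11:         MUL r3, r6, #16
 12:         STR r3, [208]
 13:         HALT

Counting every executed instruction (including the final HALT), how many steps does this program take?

MOV r3, #6 → r3=6
MOV r6, #0 → r6=0
MOV r1, #3 → r1=3
MOV r4, #200 → r4=200
LDR r3, [r4] → r3=M[200]=-2
SUB r6, r6, r3 → r6=0-(-2)=2
ADD r4, r4, #4 → r4=200+4=204
ADD r1, r1, #1 → r1=3+1=4
CMP r1, #7  (cmp 4,7)
BNE body: taken
LDR r3, [r4] → r3=M[204]=15
SUB r6, r6, r3 → r6=2-15=-13
ADD r4, r4, #4 → r4=204+4=208
ADD r1, r1, #1 → r1=4+1=5
CMP r1, #7  (cmp 5,7)
BNE body: taken
LDR r3, [r4] → r3=M[208]=6
SUB r6, r6, r3 → r6=(-13)-6=-19
ADD r4, r4, #4 → r4=208+4=212
ADD r1, r1, #1 → r1=5+1=6
CMP r1, #7  (cmp 6,7)
BNE body: taken
LDR r3, [r4] → r3=M[212]=12
SUB r6, r6, r3 → r6=(-19)-12=-31
ADD r4, r4, #4 → r4=212+4=216
ADD r1, r1, #1 → r1=6+1=7
CMP r1, #7  (cmp 7,7)
BNE body: not taken
MUL r3, r6, #16 → r3=(-31)*16=-496
STR r3, [208] → M[208]=-496
halt.
Total executed instructions: 31.

31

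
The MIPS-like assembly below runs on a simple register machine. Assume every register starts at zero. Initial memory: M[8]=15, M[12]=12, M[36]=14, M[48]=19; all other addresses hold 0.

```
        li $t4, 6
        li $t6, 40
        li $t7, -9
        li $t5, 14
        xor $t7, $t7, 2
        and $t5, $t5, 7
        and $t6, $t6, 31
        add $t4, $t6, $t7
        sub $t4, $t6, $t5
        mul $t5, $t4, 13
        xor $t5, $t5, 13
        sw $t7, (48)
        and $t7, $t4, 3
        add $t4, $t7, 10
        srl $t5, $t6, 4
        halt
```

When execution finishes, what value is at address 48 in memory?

after li $t4, 6: $t4=6
after li $t6, 40: $t6=40
after li $t7, -9: $t7=-9
after li $t5, 14: $t5=14
after xor $t7, $t7, 2: $t7=(-9)^2=-11
after and $t5, $t5, 7: $t5=14&7=6
after and $t6, $t6, 31: $t6=40&31=8
after add $t4, $t6, $t7: $t4=8+(-11)=-3
after sub $t4, $t6, $t5: $t4=8-6=2
after mul $t5, $t4, 13: $t5=2*13=26
after xor $t5, $t5, 13: $t5=26^13=23
sw $t7, (48) → M[48]=-11
after and $t7, $t4, 3: $t7=2&3=2
after add $t4, $t7, 10: $t4=2+10=12
after srl $t5, $t6, 4: $t5=8>>4=0
halt.

-11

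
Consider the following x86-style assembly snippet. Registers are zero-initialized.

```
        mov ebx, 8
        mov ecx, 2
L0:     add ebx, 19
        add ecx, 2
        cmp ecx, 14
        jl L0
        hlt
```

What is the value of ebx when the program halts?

ebx=8
ecx=2
ebx=8+19=27
ecx=2+2=4
cmp ecx, 14  (cmp 4,14)
jl L0: taken
ebx=27+19=46
ecx=4+2=6
cmp ecx, 14  (cmp 6,14)
jl L0: taken
ebx=46+19=65
ecx=6+2=8
cmp ecx, 14  (cmp 8,14)
jl L0: taken
ebx=65+19=84
ecx=8+2=10
cmp ecx, 14  (cmp 10,14)
jl L0: taken
ebx=84+19=103
ecx=10+2=12
cmp ecx, 14  (cmp 12,14)
jl L0: taken
ebx=103+19=122
ecx=12+2=14
cmp ecx, 14  (cmp 14,14)
jl L0: not taken
halt.

122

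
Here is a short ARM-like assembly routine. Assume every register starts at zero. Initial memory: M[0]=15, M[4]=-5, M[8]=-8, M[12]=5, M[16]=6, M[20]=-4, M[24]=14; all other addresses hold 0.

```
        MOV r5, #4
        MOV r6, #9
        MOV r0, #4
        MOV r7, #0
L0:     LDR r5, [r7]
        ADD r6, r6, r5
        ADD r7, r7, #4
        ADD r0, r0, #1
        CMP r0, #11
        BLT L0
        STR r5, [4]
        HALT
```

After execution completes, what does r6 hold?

32

MOV r5, #4 → r5=4
MOV r6, #9 → r6=9
MOV r0, #4 → r0=4
MOV r7, #0 → r7=0
LDR r5, [r7] → r5=M[0]=15
ADD r6, r6, r5 → r6=9+15=24
ADD r7, r7, #4 → r7=0+4=4
ADD r0, r0, #1 → r0=4+1=5
CMP r0, #11  (cmp 5,11)
BLT L0: taken
LDR r5, [r7] → r5=M[4]=-5
ADD r6, r6, r5 → r6=24+(-5)=19
ADD r7, r7, #4 → r7=4+4=8
ADD r0, r0, #1 → r0=5+1=6
CMP r0, #11  (cmp 6,11)
BLT L0: taken
LDR r5, [r7] → r5=M[8]=-8
ADD r6, r6, r5 → r6=19+(-8)=11
ADD r7, r7, #4 → r7=8+4=12
ADD r0, r0, #1 → r0=6+1=7
CMP r0, #11  (cmp 7,11)
BLT L0: taken
LDR r5, [r7] → r5=M[12]=5
ADD r6, r6, r5 → r6=11+5=16
ADD r7, r7, #4 → r7=12+4=16
ADD r0, r0, #1 → r0=7+1=8
CMP r0, #11  (cmp 8,11)
BLT L0: taken
LDR r5, [r7] → r5=M[16]=6
ADD r6, r6, r5 → r6=16+6=22
ADD r7, r7, #4 → r7=16+4=20
ADD r0, r0, #1 → r0=8+1=9
CMP r0, #11  (cmp 9,11)
BLT L0: taken
LDR r5, [r7] → r5=M[20]=-4
ADD r6, r6, r5 → r6=22+(-4)=18
ADD r7, r7, #4 → r7=20+4=24
ADD r0, r0, #1 → r0=9+1=10
CMP r0, #11  (cmp 10,11)
BLT L0: taken
LDR r5, [r7] → r5=M[24]=14
ADD r6, r6, r5 → r6=18+14=32
ADD r7, r7, #4 → r7=24+4=28
ADD r0, r0, #1 → r0=10+1=11
CMP r0, #11  (cmp 11,11)
BLT L0: not taken
STR r5, [4] → M[4]=14
halt.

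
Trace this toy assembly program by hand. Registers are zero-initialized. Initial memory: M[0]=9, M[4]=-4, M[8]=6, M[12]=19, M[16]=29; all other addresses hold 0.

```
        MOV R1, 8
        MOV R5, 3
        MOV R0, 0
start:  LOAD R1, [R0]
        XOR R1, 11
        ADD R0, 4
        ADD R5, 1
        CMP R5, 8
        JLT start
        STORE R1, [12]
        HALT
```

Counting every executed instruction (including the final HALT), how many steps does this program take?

35

MOV R1, 8 → R1=8
MOV R5, 3 → R5=3
MOV R0, 0 → R0=0
LOAD R1, [R0] → R1=M[0]=9
XOR R1, 11 → R1=9^11=2
ADD R0, 4 → R0=0+4=4
ADD R5, 1 → R5=3+1=4
CMP R5, 8  (cmp 4,8)
JLT start: taken
LOAD R1, [R0] → R1=M[4]=-4
XOR R1, 11 → R1=(-4)^11=-9
ADD R0, 4 → R0=4+4=8
ADD R5, 1 → R5=4+1=5
CMP R5, 8  (cmp 5,8)
JLT start: taken
LOAD R1, [R0] → R1=M[8]=6
XOR R1, 11 → R1=6^11=13
ADD R0, 4 → R0=8+4=12
ADD R5, 1 → R5=5+1=6
CMP R5, 8  (cmp 6,8)
JLT start: taken
LOAD R1, [R0] → R1=M[12]=19
XOR R1, 11 → R1=19^11=24
ADD R0, 4 → R0=12+4=16
ADD R5, 1 → R5=6+1=7
CMP R5, 8  (cmp 7,8)
JLT start: taken
LOAD R1, [R0] → R1=M[16]=29
XOR R1, 11 → R1=29^11=22
ADD R0, 4 → R0=16+4=20
ADD R5, 1 → R5=7+1=8
CMP R5, 8  (cmp 8,8)
JLT start: not taken
STORE R1, [12] → M[12]=22
halt.
Total executed instructions: 35.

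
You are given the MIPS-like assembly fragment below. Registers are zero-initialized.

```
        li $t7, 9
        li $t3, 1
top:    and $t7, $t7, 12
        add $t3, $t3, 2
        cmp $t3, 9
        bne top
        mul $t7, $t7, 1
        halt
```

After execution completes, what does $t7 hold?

after li $t7, 9: $t7=9
after li $t3, 1: $t3=1
after and $t7, $t7, 12: $t7=9&12=8
after add $t3, $t3, 2: $t3=1+2=3
cmp $t3, 9  (cmp 3,9)
bne top: taken
after and $t7, $t7, 12: $t7=8&12=8
after add $t3, $t3, 2: $t3=3+2=5
cmp $t3, 9  (cmp 5,9)
bne top: taken
after and $t7, $t7, 12: $t7=8&12=8
after add $t3, $t3, 2: $t3=5+2=7
cmp $t3, 9  (cmp 7,9)
bne top: taken
after and $t7, $t7, 12: $t7=8&12=8
after add $t3, $t3, 2: $t3=7+2=9
cmp $t3, 9  (cmp 9,9)
bne top: not taken
after mul $t7, $t7, 1: $t7=8*1=8
halt.

8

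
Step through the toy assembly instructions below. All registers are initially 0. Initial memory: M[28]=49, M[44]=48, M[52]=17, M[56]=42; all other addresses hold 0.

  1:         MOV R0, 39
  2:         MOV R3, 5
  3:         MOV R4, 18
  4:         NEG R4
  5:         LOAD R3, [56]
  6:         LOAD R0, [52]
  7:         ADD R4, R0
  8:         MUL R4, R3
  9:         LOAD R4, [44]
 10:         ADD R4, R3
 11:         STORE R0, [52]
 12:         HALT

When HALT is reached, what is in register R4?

90

R0=39
R3=5
R4=18
R4=-(18)=-18
R3=M[56]=42
R0=M[52]=17
R4=(-18)+17=-1
R4=(-1)*42=-42
R4=M[44]=48
R4=48+42=90
STORE R0, [52] → M[52]=17
halt.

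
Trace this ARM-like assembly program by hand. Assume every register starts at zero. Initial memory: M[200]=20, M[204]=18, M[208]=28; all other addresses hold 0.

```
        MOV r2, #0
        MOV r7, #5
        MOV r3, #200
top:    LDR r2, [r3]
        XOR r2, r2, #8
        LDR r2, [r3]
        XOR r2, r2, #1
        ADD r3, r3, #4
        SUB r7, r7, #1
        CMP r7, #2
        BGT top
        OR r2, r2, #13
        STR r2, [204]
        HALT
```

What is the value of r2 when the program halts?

MOV r2, #0 → r2=0
MOV r7, #5 → r7=5
MOV r3, #200 → r3=200
LDR r2, [r3] → r2=M[200]=20
XOR r2, r2, #8 → r2=20^8=28
LDR r2, [r3] → r2=M[200]=20
XOR r2, r2, #1 → r2=20^1=21
ADD r3, r3, #4 → r3=200+4=204
SUB r7, r7, #1 → r7=5-1=4
CMP r7, #2  (cmp 4,2)
BGT top: taken
LDR r2, [r3] → r2=M[204]=18
XOR r2, r2, #8 → r2=18^8=26
LDR r2, [r3] → r2=M[204]=18
XOR r2, r2, #1 → r2=18^1=19
ADD r3, r3, #4 → r3=204+4=208
SUB r7, r7, #1 → r7=4-1=3
CMP r7, #2  (cmp 3,2)
BGT top: taken
LDR r2, [r3] → r2=M[208]=28
XOR r2, r2, #8 → r2=28^8=20
LDR r2, [r3] → r2=M[208]=28
XOR r2, r2, #1 → r2=28^1=29
ADD r3, r3, #4 → r3=208+4=212
SUB r7, r7, #1 → r7=3-1=2
CMP r7, #2  (cmp 2,2)
BGT top: not taken
OR r2, r2, #13 → r2=29|13=29
STR r2, [204] → M[204]=29
halt.

29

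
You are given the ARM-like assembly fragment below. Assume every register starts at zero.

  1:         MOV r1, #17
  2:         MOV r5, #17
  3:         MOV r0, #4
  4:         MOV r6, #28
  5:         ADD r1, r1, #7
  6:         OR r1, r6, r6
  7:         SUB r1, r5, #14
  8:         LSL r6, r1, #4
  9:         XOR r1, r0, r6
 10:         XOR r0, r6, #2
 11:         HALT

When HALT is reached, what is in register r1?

52

after MOV r1, #17: r1=17
after MOV r5, #17: r5=17
after MOV r0, #4: r0=4
after MOV r6, #28: r6=28
after ADD r1, r1, #7: r1=17+7=24
after OR r1, r6, r6: r1=28|28=28
after SUB r1, r5, #14: r1=17-14=3
after LSL r6, r1, #4: r6=3<<4=48
after XOR r1, r0, r6: r1=4^48=52
after XOR r0, r6, #2: r0=48^2=50
halt.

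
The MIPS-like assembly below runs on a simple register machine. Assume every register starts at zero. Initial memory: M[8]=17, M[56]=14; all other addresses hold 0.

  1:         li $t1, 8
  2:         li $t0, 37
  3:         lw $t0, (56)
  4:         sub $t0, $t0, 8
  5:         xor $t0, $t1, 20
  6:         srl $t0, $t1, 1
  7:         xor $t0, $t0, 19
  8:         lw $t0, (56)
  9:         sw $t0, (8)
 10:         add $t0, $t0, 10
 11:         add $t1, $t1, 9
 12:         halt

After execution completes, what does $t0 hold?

24

after li $t1, 8: $t1=8
after li $t0, 37: $t0=37
after lw $t0, (56): $t0=M[56]=14
after sub $t0, $t0, 8: $t0=14-8=6
after xor $t0, $t1, 20: $t0=8^20=28
after srl $t0, $t1, 1: $t0=8>>1=4
after xor $t0, $t0, 19: $t0=4^19=23
after lw $t0, (56): $t0=M[56]=14
sw $t0, (8) → M[8]=14
after add $t0, $t0, 10: $t0=14+10=24
after add $t1, $t1, 9: $t1=8+9=17
halt.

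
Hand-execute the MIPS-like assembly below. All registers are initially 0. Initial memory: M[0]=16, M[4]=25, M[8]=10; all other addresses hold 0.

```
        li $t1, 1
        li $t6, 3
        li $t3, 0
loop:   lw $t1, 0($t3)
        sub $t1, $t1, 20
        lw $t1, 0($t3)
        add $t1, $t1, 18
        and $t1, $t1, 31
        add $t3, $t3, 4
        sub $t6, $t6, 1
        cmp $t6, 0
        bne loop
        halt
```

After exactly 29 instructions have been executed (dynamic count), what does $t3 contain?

12

$t1=1
$t6=3
$t3=0
$t1=M[0]=16
$t1=16-20=-4
$t1=M[0]=16
$t1=16+18=34
$t1=34&31=2
$t3=0+4=4
$t6=3-1=2
cmp $t6, 0  (cmp 2,0)
bne loop: taken
$t1=M[4]=25
$t1=25-20=5
$t1=M[4]=25
$t1=25+18=43
$t1=43&31=11
$t3=4+4=8
$t6=2-1=1
cmp $t6, 0  (cmp 1,0)
bne loop: taken
$t1=M[8]=10
$t1=10-20=-10
$t1=M[8]=10
$t1=10+18=28
$t1=28&31=28
$t3=8+4=12
$t6=1-1=0
cmp $t6, 0  (cmp 0,0)
After step 29: $t3 = 12.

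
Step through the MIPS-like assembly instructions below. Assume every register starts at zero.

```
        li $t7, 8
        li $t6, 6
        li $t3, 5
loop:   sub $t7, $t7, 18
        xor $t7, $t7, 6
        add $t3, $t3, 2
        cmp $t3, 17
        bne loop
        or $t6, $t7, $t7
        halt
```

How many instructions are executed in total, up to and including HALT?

35

$t7=8
$t6=6
$t3=5
$t7=8-18=-10
$t7=(-10)^6=-16
$t3=5+2=7
cmp $t3, 17  (cmp 7,17)
bne loop: taken
$t7=(-16)-18=-34
$t7=(-34)^6=-40
$t3=7+2=9
cmp $t3, 17  (cmp 9,17)
bne loop: taken
$t7=(-40)-18=-58
$t7=(-58)^6=-64
$t3=9+2=11
cmp $t3, 17  (cmp 11,17)
bne loop: taken
$t7=(-64)-18=-82
$t7=(-82)^6=-88
$t3=11+2=13
cmp $t3, 17  (cmp 13,17)
bne loop: taken
$t7=(-88)-18=-106
$t7=(-106)^6=-112
$t3=13+2=15
cmp $t3, 17  (cmp 15,17)
bne loop: taken
$t7=(-112)-18=-130
$t7=(-130)^6=-136
$t3=15+2=17
cmp $t3, 17  (cmp 17,17)
bne loop: not taken
$t6=(-136)|(-136)=-136
halt.
Total executed instructions: 35.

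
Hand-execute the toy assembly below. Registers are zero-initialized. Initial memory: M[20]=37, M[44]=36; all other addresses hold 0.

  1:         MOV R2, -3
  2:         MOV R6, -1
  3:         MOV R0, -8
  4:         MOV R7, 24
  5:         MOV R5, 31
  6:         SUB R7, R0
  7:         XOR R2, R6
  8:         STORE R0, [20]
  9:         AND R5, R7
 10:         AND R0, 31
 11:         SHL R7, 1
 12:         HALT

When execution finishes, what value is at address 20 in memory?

MOV R2, -3 → R2=-3
MOV R6, -1 → R6=-1
MOV R0, -8 → R0=-8
MOV R7, 24 → R7=24
MOV R5, 31 → R5=31
SUB R7, R0 → R7=24-(-8)=32
XOR R2, R6 → R2=(-3)^(-1)=2
STORE R0, [20] → M[20]=-8
AND R5, R7 → R5=31&32=0
AND R0, 31 → R0=(-8)&31=24
SHL R7, 1 → R7=32<<1=64
halt.

-8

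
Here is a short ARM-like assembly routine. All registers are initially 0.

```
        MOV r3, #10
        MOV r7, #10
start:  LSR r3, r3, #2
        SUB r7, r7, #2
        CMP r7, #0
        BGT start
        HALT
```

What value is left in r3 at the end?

0

after MOV r3, #10: r3=10
after MOV r7, #10: r7=10
after LSR r3, r3, #2: r3=10>>2=2
after SUB r7, r7, #2: r7=10-2=8
CMP r7, #0  (cmp 8,0)
BGT start: taken
after LSR r3, r3, #2: r3=2>>2=0
after SUB r7, r7, #2: r7=8-2=6
CMP r7, #0  (cmp 6,0)
BGT start: taken
after LSR r3, r3, #2: r3=0>>2=0
after SUB r7, r7, #2: r7=6-2=4
CMP r7, #0  (cmp 4,0)
BGT start: taken
after LSR r3, r3, #2: r3=0>>2=0
after SUB r7, r7, #2: r7=4-2=2
CMP r7, #0  (cmp 2,0)
BGT start: taken
after LSR r3, r3, #2: r3=0>>2=0
after SUB r7, r7, #2: r7=2-2=0
CMP r7, #0  (cmp 0,0)
BGT start: not taken
halt.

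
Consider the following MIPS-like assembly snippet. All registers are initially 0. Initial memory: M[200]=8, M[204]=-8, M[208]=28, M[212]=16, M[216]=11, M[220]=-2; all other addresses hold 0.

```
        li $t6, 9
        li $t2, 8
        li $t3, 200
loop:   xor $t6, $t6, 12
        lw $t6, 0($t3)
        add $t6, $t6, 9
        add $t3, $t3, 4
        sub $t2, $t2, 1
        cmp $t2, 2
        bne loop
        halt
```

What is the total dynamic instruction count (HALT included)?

after li $t6, 9: $t6=9
after li $t2, 8: $t2=8
after li $t3, 200: $t3=200
after xor $t6, $t6, 12: $t6=9^12=5
after lw $t6, 0($t3): $t6=M[200]=8
after add $t6, $t6, 9: $t6=8+9=17
after add $t3, $t3, 4: $t3=200+4=204
after sub $t2, $t2, 1: $t2=8-1=7
cmp $t2, 2  (cmp 7,2)
bne loop: taken
after xor $t6, $t6, 12: $t6=17^12=29
after lw $t6, 0($t3): $t6=M[204]=-8
after add $t6, $t6, 9: $t6=(-8)+9=1
after add $t3, $t3, 4: $t3=204+4=208
after sub $t2, $t2, 1: $t2=7-1=6
cmp $t2, 2  (cmp 6,2)
bne loop: taken
after xor $t6, $t6, 12: $t6=1^12=13
after lw $t6, 0($t3): $t6=M[208]=28
after add $t6, $t6, 9: $t6=28+9=37
after add $t3, $t3, 4: $t3=208+4=212
after sub $t2, $t2, 1: $t2=6-1=5
cmp $t2, 2  (cmp 5,2)
bne loop: taken
after xor $t6, $t6, 12: $t6=37^12=41
after lw $t6, 0($t3): $t6=M[212]=16
after add $t6, $t6, 9: $t6=16+9=25
after add $t3, $t3, 4: $t3=212+4=216
after sub $t2, $t2, 1: $t2=5-1=4
cmp $t2, 2  (cmp 4,2)
bne loop: taken
after xor $t6, $t6, 12: $t6=25^12=21
after lw $t6, 0($t3): $t6=M[216]=11
after add $t6, $t6, 9: $t6=11+9=20
after add $t3, $t3, 4: $t3=216+4=220
after sub $t2, $t2, 1: $t2=4-1=3
cmp $t2, 2  (cmp 3,2)
bne loop: taken
after xor $t6, $t6, 12: $t6=20^12=24
after lw $t6, 0($t3): $t6=M[220]=-2
after add $t6, $t6, 9: $t6=(-2)+9=7
after add $t3, $t3, 4: $t3=220+4=224
after sub $t2, $t2, 1: $t2=3-1=2
cmp $t2, 2  (cmp 2,2)
bne loop: not taken
halt.
Total executed instructions: 46.

46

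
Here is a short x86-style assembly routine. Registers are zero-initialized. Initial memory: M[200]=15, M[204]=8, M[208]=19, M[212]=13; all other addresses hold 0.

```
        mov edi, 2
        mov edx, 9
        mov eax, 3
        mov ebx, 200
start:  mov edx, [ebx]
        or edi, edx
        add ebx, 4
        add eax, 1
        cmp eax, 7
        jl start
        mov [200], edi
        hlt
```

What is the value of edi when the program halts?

edi=2
edx=9
eax=3
ebx=200
edx=M[200]=15
edi=2|15=15
ebx=200+4=204
eax=3+1=4
cmp eax, 7  (cmp 4,7)
jl start: taken
edx=M[204]=8
edi=15|8=15
ebx=204+4=208
eax=4+1=5
cmp eax, 7  (cmp 5,7)
jl start: taken
edx=M[208]=19
edi=15|19=31
ebx=208+4=212
eax=5+1=6
cmp eax, 7  (cmp 6,7)
jl start: taken
edx=M[212]=13
edi=31|13=31
ebx=212+4=216
eax=6+1=7
cmp eax, 7  (cmp 7,7)
jl start: not taken
mov [200], edi → M[200]=31
halt.

31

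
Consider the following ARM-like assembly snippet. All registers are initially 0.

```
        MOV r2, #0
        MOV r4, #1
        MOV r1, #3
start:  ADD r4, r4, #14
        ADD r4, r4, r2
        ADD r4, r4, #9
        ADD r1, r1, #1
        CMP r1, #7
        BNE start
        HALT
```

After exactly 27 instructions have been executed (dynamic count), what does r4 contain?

MOV r2, #0 → r2=0
MOV r4, #1 → r4=1
MOV r1, #3 → r1=3
ADD r4, r4, #14 → r4=1+14=15
ADD r4, r4, r2 → r4=15+0=15
ADD r4, r4, #9 → r4=15+9=24
ADD r1, r1, #1 → r1=3+1=4
CMP r1, #7  (cmp 4,7)
BNE start: taken
ADD r4, r4, #14 → r4=24+14=38
ADD r4, r4, r2 → r4=38+0=38
ADD r4, r4, #9 → r4=38+9=47
ADD r1, r1, #1 → r1=4+1=5
CMP r1, #7  (cmp 5,7)
BNE start: taken
ADD r4, r4, #14 → r4=47+14=61
ADD r4, r4, r2 → r4=61+0=61
ADD r4, r4, #9 → r4=61+9=70
ADD r1, r1, #1 → r1=5+1=6
CMP r1, #7  (cmp 6,7)
BNE start: taken
ADD r4, r4, #14 → r4=70+14=84
ADD r4, r4, r2 → r4=84+0=84
ADD r4, r4, #9 → r4=84+9=93
ADD r1, r1, #1 → r1=6+1=7
CMP r1, #7  (cmp 7,7)
BNE start: not taken
After step 27: r4 = 93.

93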